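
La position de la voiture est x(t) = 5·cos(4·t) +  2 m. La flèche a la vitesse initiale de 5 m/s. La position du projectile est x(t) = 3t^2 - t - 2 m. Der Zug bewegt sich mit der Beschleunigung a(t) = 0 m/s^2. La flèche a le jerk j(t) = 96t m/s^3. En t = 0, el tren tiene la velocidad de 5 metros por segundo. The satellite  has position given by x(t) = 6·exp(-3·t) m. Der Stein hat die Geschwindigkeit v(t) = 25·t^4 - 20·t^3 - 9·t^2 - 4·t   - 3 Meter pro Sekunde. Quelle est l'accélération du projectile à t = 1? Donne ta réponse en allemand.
Ausgehend von der Position x(t) = 3·t^2 - t - 2, nehmen wir 2 Ableitungen. Mit d/dt von x(t) finden wir v(t) = 6·t - 1. Durch Ableiten von der Geschwindigkeit erhalten wir die Beschleunigung: a(t) = 6. Mit a(t) = 6 und Einsetzen von t = 1, finden wir a = 6.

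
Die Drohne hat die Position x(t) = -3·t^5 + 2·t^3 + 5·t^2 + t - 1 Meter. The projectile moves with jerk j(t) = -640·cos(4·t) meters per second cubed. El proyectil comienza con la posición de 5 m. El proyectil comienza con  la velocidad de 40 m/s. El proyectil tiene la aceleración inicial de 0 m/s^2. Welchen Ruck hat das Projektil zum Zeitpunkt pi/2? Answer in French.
En utilisant j(t) = -640·cos(4·t) et en substituant t = pi/2, nous trouvons j = -640.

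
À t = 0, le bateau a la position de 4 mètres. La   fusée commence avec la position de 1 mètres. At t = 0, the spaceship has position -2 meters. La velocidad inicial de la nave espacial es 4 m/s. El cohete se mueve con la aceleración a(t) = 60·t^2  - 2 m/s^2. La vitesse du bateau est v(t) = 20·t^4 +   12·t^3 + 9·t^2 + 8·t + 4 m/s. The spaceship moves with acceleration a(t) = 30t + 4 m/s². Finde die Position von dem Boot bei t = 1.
Wir müssen unsere Gleichung für die Geschwindigkeit v(t) = 20·t^4 + 12·t^3 + 9·t^2 + 8·t + 4 1-mal integrieren. Die Stammfunktion von der Geschwindigkeit ist die Position. Mit x(0) = 4 erhalten wir x(t) = 4·t^5 + 3·t^4 + 3·t^3 + 4·t^2 + 4·t + 4. Wir haben die Position x(t) = 4·t^5 + 3·t^4 + 3·t^3 + 4·t^2 + 4·t + 4. Durch Einsetzen von t = 1: x(1) = 22.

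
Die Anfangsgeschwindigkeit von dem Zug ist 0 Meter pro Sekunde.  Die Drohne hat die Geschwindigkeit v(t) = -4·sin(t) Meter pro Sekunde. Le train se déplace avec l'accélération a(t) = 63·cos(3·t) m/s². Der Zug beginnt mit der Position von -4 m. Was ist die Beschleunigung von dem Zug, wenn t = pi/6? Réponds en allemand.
Mit a(t) = 63·cos(3·t) und Einsetzen von t = pi/6, finden wir a = 0.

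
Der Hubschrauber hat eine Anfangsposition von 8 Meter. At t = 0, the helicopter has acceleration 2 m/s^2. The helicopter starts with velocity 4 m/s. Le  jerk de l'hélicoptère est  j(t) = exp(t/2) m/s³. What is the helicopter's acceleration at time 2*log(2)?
We must find the integral of our jerk equation j(t) = exp(t/2) 1 time. Finding the antiderivative of j(t) and using a(0) = 2: a(t) = 2·exp(t/2). We have acceleration a(t) = 2·exp(t/2). Substituting t = 2*log(2): a(2*log(2)) = 4.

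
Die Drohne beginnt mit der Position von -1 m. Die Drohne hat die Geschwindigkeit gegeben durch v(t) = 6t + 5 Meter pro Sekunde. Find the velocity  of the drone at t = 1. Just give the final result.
The answer is 11.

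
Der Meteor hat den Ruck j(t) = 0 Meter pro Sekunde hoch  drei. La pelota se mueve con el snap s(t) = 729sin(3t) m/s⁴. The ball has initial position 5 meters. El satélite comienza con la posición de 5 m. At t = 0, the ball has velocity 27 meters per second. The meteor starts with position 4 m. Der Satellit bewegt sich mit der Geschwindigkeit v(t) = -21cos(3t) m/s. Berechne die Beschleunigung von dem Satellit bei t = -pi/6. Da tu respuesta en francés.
Nous devons dériver notre équation de la vitesse v(t) = -21·cos(3·t) 1 fois. La dérivée de la vitesse donne l'accélération: a(t) = 63·sin(3·t). De l'équation de l'accélération a(t) = 63·sin(3·t), nous substituons t = -pi/6 pour obtenir a = -63.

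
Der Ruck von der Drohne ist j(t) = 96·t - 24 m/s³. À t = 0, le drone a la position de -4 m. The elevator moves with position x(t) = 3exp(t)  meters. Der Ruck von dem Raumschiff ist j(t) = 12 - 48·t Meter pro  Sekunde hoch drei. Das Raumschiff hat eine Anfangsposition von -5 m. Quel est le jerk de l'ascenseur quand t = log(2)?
En partant de la position x(t) = 3·exp(t), nous prenons 3 dérivées. La dérivée de la position donne la vitesse: v(t) = 3·exp(t). En prenant d/dt de v(t), nous trouvons a(t) = 3·exp(t). En dérivant l'accélération, nous obtenons le jerk: j(t) = 3·exp(t). En utilisant j(t) = 3·exp(t) et en substituant t = log(2), nous trouvons j = 6.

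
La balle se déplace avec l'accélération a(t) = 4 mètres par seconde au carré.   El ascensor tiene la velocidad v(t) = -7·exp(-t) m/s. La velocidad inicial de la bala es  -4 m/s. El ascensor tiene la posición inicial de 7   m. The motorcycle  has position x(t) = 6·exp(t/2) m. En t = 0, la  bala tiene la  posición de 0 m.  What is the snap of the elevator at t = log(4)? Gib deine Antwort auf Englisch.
We must differentiate our velocity equation v(t) = -7·exp(-t) 3 times. Taking d/dt of v(t), we find a(t) = 7·exp(-t). Differentiating acceleration, we get jerk: j(t) = -7·exp(-t). Taking d/dt of j(t), we find s(t) = 7·exp(-t). We have snap s(t) = 7·exp(-t). Substituting t = log(4): s(log(4)) = 7/4.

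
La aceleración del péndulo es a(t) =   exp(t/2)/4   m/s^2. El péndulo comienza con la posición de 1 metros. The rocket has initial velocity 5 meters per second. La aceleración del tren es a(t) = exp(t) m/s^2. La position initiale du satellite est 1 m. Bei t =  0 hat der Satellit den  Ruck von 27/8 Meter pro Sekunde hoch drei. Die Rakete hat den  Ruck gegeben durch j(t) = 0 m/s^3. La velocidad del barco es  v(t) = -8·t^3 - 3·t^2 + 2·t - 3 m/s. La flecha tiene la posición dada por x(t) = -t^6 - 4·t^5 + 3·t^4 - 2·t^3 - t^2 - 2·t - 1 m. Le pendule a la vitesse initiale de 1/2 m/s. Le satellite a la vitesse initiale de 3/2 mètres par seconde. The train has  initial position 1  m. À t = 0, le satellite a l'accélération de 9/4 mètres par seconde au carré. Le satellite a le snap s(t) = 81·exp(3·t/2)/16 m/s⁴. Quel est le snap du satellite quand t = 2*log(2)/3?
En utilisant s(t) = 81·exp(3·t/2)/16 et en substituant t = 2*log(2)/3, nous trouvons s = 81/8.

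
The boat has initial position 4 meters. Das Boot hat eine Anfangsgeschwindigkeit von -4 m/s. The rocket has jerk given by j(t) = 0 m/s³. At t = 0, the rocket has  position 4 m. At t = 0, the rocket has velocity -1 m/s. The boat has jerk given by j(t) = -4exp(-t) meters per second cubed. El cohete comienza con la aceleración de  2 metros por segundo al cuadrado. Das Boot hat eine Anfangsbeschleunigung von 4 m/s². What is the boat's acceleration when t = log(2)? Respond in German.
Um dies zu lösen, müssen wir 1 Integral unserer Gleichung für den Ruck j(t) = -4·exp(-t) finden. Durch Integration von dem Ruck und Verwendung der Anfangsbedingung a(0) = 4, erhalten wir a(t) = 4·exp(-t). Aus der Gleichung für die Beschleunigung a(t) = 4·exp(-t), setzen wir t = log(2) ein und erhalten a = 2.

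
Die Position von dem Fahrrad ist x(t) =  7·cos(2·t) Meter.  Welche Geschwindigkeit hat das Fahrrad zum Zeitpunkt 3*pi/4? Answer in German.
Ausgehend von der Position x(t) = 7·cos(2·t), nehmen wir 1 Ableitung. Mit d/dt von x(t) finden wir v(t) = -14·sin(2·t). Wir haben die Geschwindigkeit v(t) = -14·sin(2·t). Durch Einsetzen von t = 3*pi/4: v(3*pi/4) = 14.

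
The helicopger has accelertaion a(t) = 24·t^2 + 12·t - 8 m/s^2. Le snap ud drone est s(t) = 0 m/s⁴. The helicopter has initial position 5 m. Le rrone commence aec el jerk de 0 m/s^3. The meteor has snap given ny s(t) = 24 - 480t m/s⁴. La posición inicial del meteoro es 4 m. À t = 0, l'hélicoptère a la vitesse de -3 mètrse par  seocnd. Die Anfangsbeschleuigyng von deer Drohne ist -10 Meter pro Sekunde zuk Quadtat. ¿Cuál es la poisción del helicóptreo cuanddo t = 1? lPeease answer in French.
Nous devons intégrer notre équation de l'accélération a(t) = 24·t^2 + 12·t - 8 2 fois. La primitive de l'accélération est la vitesse. En utilisant v(0) = -3, nous obtenons v(t) = 8·t^3 + 6·t^2 - 8·t - 3. En intégrant la vitesse et en utilisant la condition initiale x(0) = 5, nous obtenons x(t) = 2·t^4 + 2·t^3 - 4·t^2 - 3·t + 5. De l'équation de la position x(t) = 2·t^4 + 2·t^3 - 4·t^2 - 3·t + 5, nous substituons t = 1 pour obtenir x = 2.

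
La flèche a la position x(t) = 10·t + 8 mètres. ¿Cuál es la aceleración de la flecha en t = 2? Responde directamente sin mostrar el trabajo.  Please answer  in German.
a(2) = 0.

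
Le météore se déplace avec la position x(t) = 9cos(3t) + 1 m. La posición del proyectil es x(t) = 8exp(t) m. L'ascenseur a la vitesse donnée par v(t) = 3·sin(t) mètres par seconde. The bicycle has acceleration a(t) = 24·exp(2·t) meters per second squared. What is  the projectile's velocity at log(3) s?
To solve this, we need to take 1 derivative of our position equation x(t) = 8·exp(t). Differentiating position, we get velocity: v(t) = 8·exp(t). We have velocity v(t) = 8·exp(t). Substituting t = log(3): v(log(3)) = 24.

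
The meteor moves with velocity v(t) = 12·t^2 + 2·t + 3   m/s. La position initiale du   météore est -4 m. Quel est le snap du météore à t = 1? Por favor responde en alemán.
Wir müssen unsere Gleichung für die Geschwindigkeit v(t) = 12·t^2 + 2·t + 3 3-mal ableiten. Die Ableitung von der Geschwindigkeit ergibt die Beschleunigung: a(t) = 24·t + 2. Durch Ableiten von der Beschleunigung erhalten wir den Ruck: j(t) = 24. Mit d/dt von j(t) finden wir s(t) = 0. Mit s(t) = 0 und Einsetzen von t = 1, finden wir s = 0.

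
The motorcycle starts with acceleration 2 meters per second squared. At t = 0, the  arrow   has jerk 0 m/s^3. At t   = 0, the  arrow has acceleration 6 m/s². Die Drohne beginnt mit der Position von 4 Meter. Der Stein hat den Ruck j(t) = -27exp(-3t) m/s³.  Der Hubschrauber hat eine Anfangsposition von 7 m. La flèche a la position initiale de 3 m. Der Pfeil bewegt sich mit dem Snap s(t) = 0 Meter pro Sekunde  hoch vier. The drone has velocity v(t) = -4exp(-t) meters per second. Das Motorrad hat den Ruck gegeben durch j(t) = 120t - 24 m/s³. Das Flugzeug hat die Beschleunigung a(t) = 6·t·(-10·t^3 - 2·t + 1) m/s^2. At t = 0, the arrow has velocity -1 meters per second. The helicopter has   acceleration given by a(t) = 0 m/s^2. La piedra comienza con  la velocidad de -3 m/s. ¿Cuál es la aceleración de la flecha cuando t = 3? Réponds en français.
Pour résoudre ceci, nous devons prendre 2 intégrales de notre équation du snap s(t) = 0. En intégrant le snap et en utilisant la condition initiale j(0) = 0, nous obtenons j(t) = 0. La primitive du jerk, avec a(0) = 6, donne l'accélération: a(t) = 6. De l'équation de l'accélération a(t) = 6, nous substituons t = 3 pour obtenir a = 6.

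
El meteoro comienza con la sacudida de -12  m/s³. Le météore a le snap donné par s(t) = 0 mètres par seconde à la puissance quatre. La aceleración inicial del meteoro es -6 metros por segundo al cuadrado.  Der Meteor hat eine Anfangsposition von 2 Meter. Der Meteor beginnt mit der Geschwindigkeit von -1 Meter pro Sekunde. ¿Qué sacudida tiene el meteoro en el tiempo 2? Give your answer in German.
Um dies zu lösen, müssen wir 1 Integral unserer Gleichung für den Snap s(t) = 0 finden. Durch Integration von dem Snap und Verwendung der Anfangsbedingung j(0) = -12, erhalten wir j(t) = -12. Wir haben den Ruck j(t) = -12. Durch Einsetzen von t = 2: j(2) = -12.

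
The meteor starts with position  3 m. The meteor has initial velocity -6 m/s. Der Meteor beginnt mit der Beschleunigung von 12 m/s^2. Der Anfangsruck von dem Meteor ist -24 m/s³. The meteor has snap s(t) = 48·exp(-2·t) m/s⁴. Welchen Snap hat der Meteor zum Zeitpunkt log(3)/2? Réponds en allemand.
Aus der Gleichung für den Snap s(t) = 48·exp(-2·t), setzen wir t = log(3)/2 ein und erhalten s = 16.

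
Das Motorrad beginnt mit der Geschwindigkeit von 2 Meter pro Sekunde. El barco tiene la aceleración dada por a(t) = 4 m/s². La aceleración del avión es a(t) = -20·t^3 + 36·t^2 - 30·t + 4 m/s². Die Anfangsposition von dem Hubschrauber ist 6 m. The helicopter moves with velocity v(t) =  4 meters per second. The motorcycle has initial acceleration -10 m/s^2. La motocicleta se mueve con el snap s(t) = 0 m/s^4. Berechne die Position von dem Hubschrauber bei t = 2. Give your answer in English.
To find the answer, we compute 1 antiderivative of v(t) = 4. The antiderivative of velocity is position. Using x(0) = 6, we get x(t) = 4·t + 6. Using x(t) = 4·t + 6 and substituting t = 2, we find x = 14.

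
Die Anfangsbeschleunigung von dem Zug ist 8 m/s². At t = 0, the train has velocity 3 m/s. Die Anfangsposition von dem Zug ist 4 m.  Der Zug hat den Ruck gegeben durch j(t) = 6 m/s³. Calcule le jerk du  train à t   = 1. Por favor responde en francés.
En utilisant j(t) = 6 et en substituant t = 1, nous trouvons j = 6.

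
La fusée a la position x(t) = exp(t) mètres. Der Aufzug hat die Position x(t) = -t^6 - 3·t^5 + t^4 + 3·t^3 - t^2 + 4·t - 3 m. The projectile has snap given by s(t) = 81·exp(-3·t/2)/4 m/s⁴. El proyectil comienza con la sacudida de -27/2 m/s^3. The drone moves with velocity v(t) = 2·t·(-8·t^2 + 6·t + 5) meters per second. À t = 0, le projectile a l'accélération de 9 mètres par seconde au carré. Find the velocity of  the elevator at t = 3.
Starting from position x(t) = -t^6 - 3·t^5 + t^4 + 3·t^3 - t^2 + 4·t - 3, we take 1 derivative. The derivative of position gives velocity: v(t) = -6·t^5 - 15·t^4 + 4·t^3 + 9·t^2 - 2·t + 4. From the given velocity equation v(t) = -6·t^5 - 15·t^4 + 4·t^3 + 9·t^2 - 2·t + 4, we substitute t = 3 to get v = -2486.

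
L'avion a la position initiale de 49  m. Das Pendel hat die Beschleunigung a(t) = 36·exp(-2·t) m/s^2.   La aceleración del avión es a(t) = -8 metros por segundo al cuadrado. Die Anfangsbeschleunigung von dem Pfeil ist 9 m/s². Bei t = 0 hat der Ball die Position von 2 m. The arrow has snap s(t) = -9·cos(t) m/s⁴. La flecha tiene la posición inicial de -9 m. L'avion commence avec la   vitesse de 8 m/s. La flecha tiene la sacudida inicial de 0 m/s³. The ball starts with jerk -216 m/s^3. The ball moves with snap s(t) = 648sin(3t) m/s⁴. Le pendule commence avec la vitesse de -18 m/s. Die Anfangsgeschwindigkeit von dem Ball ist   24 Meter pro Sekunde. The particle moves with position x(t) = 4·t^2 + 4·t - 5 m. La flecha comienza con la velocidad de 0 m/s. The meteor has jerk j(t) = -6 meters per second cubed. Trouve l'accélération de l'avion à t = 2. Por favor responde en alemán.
Wir haben die Beschleunigung a(t) = -8. Durch Einsetzen von t = 2: a(2) = -8.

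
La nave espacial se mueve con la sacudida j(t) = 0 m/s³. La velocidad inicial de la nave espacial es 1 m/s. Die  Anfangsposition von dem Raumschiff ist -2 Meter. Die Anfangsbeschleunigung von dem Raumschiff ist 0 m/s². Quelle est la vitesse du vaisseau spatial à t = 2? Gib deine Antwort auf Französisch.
Nous devons trouver la primitive de notre équation du jerk j(t) = 0 2 fois. L'intégrale du jerk est l'accélération. En utilisant a(0) = 0, nous obtenons a(t) = 0. L'intégrale de l'accélération est la vitesse. En utilisant v(0) = 1, nous obtenons v(t) = 1. En utilisant v(t) = 1 et en substituant t = 2, nous trouvons v = 1.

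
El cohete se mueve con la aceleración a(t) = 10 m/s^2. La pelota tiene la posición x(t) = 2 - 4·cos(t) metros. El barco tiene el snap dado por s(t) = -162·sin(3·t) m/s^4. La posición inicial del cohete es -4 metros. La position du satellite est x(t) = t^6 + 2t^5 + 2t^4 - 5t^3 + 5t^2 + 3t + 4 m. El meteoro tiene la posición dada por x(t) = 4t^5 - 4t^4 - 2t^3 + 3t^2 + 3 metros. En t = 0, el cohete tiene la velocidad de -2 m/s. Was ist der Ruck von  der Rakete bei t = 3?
Wir müssen unsere Gleichung für die Beschleunigung a(t) = 10 1-mal ableiten. Durch Ableiten von der Beschleunigung erhalten wir den Ruck: j(t) = 0. Aus der Gleichung für den Ruck j(t) = 0, setzen wir t = 3 ein und erhalten j = 0.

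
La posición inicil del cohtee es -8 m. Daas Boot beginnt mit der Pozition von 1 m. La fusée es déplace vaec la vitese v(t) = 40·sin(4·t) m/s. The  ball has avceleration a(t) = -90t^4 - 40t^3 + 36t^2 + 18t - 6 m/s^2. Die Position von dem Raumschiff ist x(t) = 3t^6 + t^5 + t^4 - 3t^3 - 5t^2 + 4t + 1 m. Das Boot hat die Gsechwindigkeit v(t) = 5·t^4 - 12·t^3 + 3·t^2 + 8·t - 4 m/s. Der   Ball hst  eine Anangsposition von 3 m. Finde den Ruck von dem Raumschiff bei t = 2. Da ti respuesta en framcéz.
Nous devons dériver notre équation de la position x(t) = 3·t^6 + t^5 + t^4 - 3·t^3 - 5·t^2 + 4·t + 1 3 fois. En prenant d/dt de x(t), nous trouvons v(t) = 18·t^5 + 5·t^4 + 4·t^3 - 9·t^2 - 10·t + 4. En dérivant la vitesse, nous obtenons l'accélération: a(t) = 90·t^4 + 20·t^3 + 12·t^2 - 18·t - 10. En prenant d/dt de a(t), nous trouvons j(t) = 360·t^3 + 60·t^2 + 24·t - 18. Nous avons le jerk j(t) = 360·t^3 + 60·t^2 + 24·t - 18. En substituant t = 2: j(2) = 3150.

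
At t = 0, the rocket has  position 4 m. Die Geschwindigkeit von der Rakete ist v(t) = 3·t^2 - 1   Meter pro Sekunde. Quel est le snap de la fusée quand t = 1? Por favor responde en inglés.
We must differentiate our velocity equation v(t) = 3·t^2 - 1 3 times. Differentiating velocity, we get acceleration: a(t) = 6·t. Taking d/dt of a(t), we find j(t) = 6. The derivative of jerk gives snap: s(t) = 0. From the given snap equation s(t) = 0, we substitute t = 1 to get s = 0.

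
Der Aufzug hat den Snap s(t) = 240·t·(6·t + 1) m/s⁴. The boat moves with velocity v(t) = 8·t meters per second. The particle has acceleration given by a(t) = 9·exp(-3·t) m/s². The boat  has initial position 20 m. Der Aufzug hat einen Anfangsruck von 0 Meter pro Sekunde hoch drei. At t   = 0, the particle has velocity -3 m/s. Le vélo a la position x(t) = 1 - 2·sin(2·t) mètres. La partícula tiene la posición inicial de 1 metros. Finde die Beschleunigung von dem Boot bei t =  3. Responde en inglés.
To solve this, we need to take 1 derivative of our velocity equation v(t) = 8·t. Differentiating velocity, we get acceleration: a(t) = 8. Using a(t) = 8 and substituting t = 3, we find a = 8.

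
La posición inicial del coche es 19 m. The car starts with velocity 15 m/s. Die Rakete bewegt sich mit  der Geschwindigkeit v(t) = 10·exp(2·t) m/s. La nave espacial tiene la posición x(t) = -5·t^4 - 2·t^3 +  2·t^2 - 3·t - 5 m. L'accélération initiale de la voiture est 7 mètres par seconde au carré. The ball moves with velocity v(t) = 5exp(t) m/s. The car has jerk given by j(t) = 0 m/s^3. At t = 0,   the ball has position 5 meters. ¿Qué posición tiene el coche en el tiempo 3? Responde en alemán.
Ausgehend von dem Ruck j(t) = 0, nehmen wir 3 Integrale. Durch Integration von dem Ruck und Verwendung der Anfangsbedingung a(0) = 7, erhalten wir a(t) = 7. Das Integral von der Beschleunigung, mit v(0) = 15, ergibt die Geschwindigkeit: v(t) = 7·t + 15. Das Integral von der Geschwindigkeit ist die Position. Mit x(0) = 19 erhalten wir x(t) = 7·t^2/2 + 15·t + 19. Aus der Gleichung für die Position x(t) = 7·t^2/2 + 15·t + 19, setzen wir t = 3 ein und erhalten x = 191/2.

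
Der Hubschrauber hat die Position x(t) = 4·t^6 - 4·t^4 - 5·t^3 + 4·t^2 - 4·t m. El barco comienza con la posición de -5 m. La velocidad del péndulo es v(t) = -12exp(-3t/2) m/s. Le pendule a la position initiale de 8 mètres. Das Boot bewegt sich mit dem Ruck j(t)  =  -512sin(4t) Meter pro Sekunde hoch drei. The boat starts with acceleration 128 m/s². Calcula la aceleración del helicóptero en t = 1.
Para resolver esto, necesitamos tomar 2 derivadas de nuestra ecuación de la posición x(t) = 4·t^6 - 4·t^4 - 5·t^3 + 4·t^2 - 4·t. La derivada de la posición da la velocidad: v(t) = 24·t^5 - 16·t^3 - 15·t^2 + 8·t - 4. Tomando d/dt de v(t), encontramos a(t) = 120·t^4 - 48·t^2 - 30·t + 8. Usando a(t) = 120·t^4 - 48·t^2 - 30·t + 8 y sustituyendo t = 1, encontramos a = 50.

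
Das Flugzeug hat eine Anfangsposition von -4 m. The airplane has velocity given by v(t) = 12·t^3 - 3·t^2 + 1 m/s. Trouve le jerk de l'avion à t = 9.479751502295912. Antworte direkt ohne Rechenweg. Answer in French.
j(9.479751502295912) = 676.542108165306.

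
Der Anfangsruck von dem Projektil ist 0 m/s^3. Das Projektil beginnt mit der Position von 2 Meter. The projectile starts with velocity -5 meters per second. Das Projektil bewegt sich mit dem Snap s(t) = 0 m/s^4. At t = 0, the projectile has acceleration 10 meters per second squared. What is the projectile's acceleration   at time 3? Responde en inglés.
To solve this, we need to take 2 antiderivatives of our snap equation s(t) = 0. Finding the integral of s(t) and using j(0) = 0: j(t) = 0. The integral of jerk, with a(0) = 10, gives acceleration: a(t) = 10. Using a(t) = 10 and substituting t = 3, we find a = 10.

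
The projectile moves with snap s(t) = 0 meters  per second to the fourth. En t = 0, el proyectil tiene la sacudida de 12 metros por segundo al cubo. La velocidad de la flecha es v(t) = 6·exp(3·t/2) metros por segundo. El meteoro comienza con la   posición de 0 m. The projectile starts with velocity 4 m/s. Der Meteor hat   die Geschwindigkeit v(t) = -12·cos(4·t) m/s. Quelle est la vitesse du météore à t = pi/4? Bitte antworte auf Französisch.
En utilisant v(t) = -12·cos(4·t) et en substituant t = pi/4, nous trouvons v = 12.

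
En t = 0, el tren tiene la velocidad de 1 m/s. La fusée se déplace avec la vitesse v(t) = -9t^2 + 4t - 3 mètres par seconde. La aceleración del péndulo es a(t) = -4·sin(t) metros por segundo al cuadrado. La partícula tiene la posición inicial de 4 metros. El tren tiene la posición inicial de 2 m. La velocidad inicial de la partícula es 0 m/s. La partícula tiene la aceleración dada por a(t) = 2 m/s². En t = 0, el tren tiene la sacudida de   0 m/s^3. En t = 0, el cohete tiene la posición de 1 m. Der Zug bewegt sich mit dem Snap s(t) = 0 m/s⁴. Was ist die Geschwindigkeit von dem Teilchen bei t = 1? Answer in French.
En partant de l'accélération a(t) = 2, nous prenons 1 intégrale. L'intégrale de l'accélération, avec v(0) = 0, donne la vitesse: v(t) = 2·t. De l'équation de la vitesse v(t) = 2·t, nous substituons t = 1 pour obtenir v = 2.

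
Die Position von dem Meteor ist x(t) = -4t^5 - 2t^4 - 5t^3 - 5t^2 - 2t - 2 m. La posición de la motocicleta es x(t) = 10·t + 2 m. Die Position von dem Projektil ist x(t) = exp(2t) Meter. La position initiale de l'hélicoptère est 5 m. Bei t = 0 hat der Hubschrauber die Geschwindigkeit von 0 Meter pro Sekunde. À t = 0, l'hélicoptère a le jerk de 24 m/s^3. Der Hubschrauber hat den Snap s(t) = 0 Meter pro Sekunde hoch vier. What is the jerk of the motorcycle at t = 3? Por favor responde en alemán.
Ausgehend von der Position x(t) = 10·t + 2, nehmen wir 3 Ableitungen. Durch Ableiten von der Position erhalten wir die Geschwindigkeit: v(t) = 10. Die Ableitung von der Geschwindigkeit ergibt die Beschleunigung: a(t) = 0. Durch Ableiten von der Beschleunigung erhalten wir den Ruck: j(t) = 0. Wir haben den Ruck j(t) = 0. Durch Einsetzen von t = 3: j(3) = 0.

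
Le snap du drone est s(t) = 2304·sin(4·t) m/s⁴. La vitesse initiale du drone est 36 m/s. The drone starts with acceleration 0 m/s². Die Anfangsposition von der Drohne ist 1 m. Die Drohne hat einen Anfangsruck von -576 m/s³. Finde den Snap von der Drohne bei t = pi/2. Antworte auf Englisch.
We have snap s(t) = 2304·sin(4·t). Substituting t = pi/2: s(pi/2) = 0.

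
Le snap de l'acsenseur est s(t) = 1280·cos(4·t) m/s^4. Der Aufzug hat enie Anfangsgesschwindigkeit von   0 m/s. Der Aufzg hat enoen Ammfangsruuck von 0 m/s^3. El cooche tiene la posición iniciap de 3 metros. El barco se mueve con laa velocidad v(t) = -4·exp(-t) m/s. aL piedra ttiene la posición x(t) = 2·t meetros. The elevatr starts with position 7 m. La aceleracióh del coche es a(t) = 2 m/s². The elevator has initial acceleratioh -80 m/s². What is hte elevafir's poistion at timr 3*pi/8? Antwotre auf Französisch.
En partant du snap s(t) = 1280·cos(4·t), nous prenons 4 primitives. La primitive du snap, avec j(0) = 0, donne le jerk: j(t) = 320·sin(4·t). L'intégrale du jerk est l'accélération. En utilisant a(0) = -80, nous obtenons a(t) = -80·cos(4·t). En prenant ∫a(t)dt et en appliquant v(0) = 0, nous trouvons v(t) = -20·sin(4·t). La primitive de la vitesse est la position. En utilisant x(0) = 7, nous obtenons x(t) = 5·cos(4·t) + 2. Nous avons la position x(t) = 5·cos(4·t) + 2. En substituant t = 3*pi/8: x(3*pi/8) = 2.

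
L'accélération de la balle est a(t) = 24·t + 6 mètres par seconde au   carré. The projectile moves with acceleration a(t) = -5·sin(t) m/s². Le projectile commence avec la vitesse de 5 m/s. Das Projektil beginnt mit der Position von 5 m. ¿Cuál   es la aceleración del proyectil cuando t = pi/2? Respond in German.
Aus der Gleichung für die Beschleunigung a(t) = -5·sin(t), setzen wir t = pi/2 ein und erhalten a = -5.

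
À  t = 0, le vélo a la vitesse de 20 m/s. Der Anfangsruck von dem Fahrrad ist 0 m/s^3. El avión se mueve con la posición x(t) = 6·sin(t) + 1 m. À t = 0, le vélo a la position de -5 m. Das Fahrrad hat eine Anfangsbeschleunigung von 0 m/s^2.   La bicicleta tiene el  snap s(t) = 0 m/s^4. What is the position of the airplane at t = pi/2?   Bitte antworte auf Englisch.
Using x(t) = 6·sin(t) + 1 and substituting t = pi/2, we find x = 7.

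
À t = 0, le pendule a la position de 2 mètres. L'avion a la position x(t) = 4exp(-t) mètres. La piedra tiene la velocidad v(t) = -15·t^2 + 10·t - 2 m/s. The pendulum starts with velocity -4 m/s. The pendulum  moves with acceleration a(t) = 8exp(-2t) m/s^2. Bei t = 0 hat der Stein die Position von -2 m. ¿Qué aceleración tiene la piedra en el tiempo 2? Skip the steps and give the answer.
En t = 2, a = -50.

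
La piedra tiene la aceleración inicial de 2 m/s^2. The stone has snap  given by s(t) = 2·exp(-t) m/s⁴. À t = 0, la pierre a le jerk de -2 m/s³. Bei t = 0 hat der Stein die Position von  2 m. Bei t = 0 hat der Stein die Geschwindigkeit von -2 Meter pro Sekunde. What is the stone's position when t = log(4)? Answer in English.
We must find the integral of our snap equation s(t) = 2·exp(-t) 4 times. The antiderivative of snap, with j(0) = -2, gives jerk: j(t) = -2·exp(-t). Finding the antiderivative of j(t) and using a(0) = 2: a(t) = 2·exp(-t). The integral of acceleration, with v(0) = -2, gives velocity: v(t) = -2·exp(-t). Finding the antiderivative of v(t) and using x(0) = 2: x(t) = 2·exp(-t). Using x(t) = 2·exp(-t) and substituting t = log(4), we find x = 1/2.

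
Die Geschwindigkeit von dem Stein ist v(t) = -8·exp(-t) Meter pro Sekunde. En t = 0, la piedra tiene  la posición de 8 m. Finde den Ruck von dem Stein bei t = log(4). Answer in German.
Um dies zu lösen, müssen wir 2 Ableitungen unserer Gleichung für die Geschwindigkeit v(t) = -8·exp(-t) nehmen. Die Ableitung von der Geschwindigkeit ergibt die Beschleunigung: a(t) = 8·exp(-t). Durch Ableiten von der Beschleunigung erhalten wir den Ruck: j(t) = -8·exp(-t). Wir haben den Ruck j(t) = -8·exp(-t). Durch Einsetzen von t = log(4): j(log(4)) = -2.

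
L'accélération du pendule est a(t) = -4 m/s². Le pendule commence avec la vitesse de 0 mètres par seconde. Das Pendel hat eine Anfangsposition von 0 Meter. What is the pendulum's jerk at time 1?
To solve this, we need to take 1 derivative of our acceleration equation a(t) = -4. Taking d/dt of a(t), we find j(t) = 0. We have jerk j(t) = 0. Substituting t = 1: j(1) = 0.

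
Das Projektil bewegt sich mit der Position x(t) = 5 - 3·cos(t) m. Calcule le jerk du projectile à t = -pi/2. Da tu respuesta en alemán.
Ausgehend von der Position x(t) = 5 - 3·cos(t), nehmen wir 3 Ableitungen. Durch Ableiten von der Position erhalten wir die Geschwindigkeit: v(t) = 3·sin(t). Mit d/dt von v(t) finden wir a(t) = 3·cos(t). Mit d/dt von a(t) finden wir j(t) = -3·sin(t). Wir haben den Ruck j(t) = -3·sin(t). Durch Einsetzen von t = -pi/2: j(-pi/2) = 3.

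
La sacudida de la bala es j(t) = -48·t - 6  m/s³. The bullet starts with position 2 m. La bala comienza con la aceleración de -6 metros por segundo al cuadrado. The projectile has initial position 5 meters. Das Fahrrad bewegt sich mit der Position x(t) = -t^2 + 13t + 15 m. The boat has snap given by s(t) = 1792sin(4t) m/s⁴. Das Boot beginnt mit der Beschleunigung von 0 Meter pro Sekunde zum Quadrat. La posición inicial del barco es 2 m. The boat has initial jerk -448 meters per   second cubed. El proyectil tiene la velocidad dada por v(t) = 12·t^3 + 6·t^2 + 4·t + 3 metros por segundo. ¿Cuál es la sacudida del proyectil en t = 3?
Debemos derivar nuestra ecuación de la velocidad v(t) = 12·t^3 + 6·t^2 + 4·t + 3 2 veces. La derivada de la velocidad da la aceleración: a(t) = 36·t^2 + 12·t + 4. La derivada de la aceleración da la sacudida: j(t) = 72·t + 12. Tenemos la sacudida j(t) = 72·t + 12. Sustituyendo t = 3: j(3) = 228.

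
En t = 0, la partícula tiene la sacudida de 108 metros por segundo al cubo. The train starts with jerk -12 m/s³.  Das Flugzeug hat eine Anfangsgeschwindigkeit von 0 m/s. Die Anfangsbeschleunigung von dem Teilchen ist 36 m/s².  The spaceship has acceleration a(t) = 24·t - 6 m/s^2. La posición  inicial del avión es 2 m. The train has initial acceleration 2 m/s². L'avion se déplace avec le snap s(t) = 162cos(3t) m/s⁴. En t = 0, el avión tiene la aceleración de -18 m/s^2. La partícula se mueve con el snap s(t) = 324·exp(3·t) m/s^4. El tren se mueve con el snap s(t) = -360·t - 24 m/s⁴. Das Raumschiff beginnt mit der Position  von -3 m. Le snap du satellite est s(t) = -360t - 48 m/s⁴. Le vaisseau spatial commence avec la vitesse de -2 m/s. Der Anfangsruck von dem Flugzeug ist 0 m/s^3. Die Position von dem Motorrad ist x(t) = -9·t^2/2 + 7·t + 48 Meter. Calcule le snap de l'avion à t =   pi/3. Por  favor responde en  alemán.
Aus der Gleichung für den Snap s(t) = 162·cos(3·t), setzen wir t = pi/3 ein und erhalten s = -162.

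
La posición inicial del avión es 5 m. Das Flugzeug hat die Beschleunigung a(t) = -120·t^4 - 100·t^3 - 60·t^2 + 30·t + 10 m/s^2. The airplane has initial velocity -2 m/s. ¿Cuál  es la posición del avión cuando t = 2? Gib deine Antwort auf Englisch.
Starting from acceleration a(t) = -120·t^4 - 100·t^3 - 60·t^2 + 30·t + 10, we take 2 antiderivatives. Finding the antiderivative of a(t) and using v(0) = -2: v(t) = -24·t^5 - 25·t^4 - 20·t^3 + 15·t^2 + 10·t - 2. Finding the integral of v(t) and using x(0) = 5: x(t) = -4·t^6 - 5·t^5 - 5·t^4 + 5·t^3 + 5·t^2 - 2·t + 5. We have position x(t) = -4·t^6 - 5·t^5 - 5·t^4 + 5·t^3 + 5·t^2 - 2·t + 5. Substituting t = 2: x(2) = -435.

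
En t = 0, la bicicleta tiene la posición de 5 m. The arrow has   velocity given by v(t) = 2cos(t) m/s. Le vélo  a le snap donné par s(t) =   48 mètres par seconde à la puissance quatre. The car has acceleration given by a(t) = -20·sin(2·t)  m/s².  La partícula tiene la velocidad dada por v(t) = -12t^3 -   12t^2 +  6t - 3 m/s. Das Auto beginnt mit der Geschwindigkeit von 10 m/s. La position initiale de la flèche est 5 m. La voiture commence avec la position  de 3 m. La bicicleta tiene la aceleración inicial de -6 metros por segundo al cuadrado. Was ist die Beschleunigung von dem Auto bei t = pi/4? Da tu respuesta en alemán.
Wir haben die Beschleunigung a(t) = -20·sin(2·t). Durch Einsetzen von t = pi/4: a(pi/4) = -20.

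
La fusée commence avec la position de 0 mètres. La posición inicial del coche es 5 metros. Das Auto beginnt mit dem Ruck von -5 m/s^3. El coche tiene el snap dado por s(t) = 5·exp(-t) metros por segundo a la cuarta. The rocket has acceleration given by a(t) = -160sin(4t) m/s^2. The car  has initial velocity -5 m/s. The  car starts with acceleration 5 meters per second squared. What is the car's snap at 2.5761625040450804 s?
From the given snap equation s(t) = 5·exp(-t), we substitute t = 2.5761625040450804 to get s = 0.380326725546793.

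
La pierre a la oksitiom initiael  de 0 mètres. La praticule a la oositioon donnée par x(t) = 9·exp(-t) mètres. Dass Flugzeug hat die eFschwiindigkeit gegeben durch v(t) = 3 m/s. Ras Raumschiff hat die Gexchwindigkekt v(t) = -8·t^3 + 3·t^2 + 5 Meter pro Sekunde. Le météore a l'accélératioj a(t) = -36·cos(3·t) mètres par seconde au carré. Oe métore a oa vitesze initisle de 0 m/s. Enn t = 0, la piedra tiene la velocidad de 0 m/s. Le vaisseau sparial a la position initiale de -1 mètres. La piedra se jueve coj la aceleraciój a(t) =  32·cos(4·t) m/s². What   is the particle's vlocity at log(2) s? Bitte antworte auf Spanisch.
Partiendo de la posición x(t) = 9·exp(-t), tomamos 1 derivada. Tomando d/dt de x(t), encontramos v(t) = -9·exp(-t). Usando v(t) = -9·exp(-t) y sustituyendo t = log(2), encontramos v = -9/2.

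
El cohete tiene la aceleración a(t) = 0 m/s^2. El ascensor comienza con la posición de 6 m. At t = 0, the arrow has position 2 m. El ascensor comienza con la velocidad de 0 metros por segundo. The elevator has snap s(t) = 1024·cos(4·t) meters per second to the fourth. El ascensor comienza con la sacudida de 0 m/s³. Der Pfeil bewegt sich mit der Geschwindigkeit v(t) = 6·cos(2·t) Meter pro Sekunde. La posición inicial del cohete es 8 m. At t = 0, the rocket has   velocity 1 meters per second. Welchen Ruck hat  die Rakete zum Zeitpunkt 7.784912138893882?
Um dies zu lösen, müssen wir 1 Ableitung unserer Gleichung für die Beschleunigung a(t) = 0 nehmen. Die Ableitung von der Beschleunigung ergibt den Ruck: j(t) = 0. Wir haben den Ruck j(t) = 0. Durch Einsetzen von t = 7.784912138893882: j(7.784912138893882) = 0.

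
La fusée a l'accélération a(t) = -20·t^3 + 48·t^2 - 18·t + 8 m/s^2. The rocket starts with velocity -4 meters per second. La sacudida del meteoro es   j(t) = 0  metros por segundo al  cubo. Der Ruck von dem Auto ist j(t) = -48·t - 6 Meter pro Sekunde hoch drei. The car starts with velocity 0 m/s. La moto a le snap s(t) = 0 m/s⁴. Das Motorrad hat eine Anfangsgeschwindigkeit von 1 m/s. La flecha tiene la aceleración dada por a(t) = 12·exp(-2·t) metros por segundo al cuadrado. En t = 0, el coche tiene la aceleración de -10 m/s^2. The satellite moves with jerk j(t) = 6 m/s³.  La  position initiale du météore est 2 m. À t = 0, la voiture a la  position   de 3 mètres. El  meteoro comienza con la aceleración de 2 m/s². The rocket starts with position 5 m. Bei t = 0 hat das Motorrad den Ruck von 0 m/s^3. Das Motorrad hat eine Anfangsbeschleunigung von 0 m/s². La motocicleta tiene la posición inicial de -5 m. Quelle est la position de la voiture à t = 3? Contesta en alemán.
Ausgehend von dem Ruck j(t) = -48·t - 6, nehmen wir 3 Integrale. Mit ∫j(t)dt und Anwendung von a(0) = -10, finden wir a(t) = -24·t^2 - 6·t - 10. Durch Integration von der Beschleunigung und Verwendung der Anfangsbedingung v(0) = 0, erhalten wir v(t) = t·(-8·t^2 - 3·t - 10). Mit ∫v(t)dt und Anwendung von x(0) = 3, finden wir x(t) = -2·t^4 - t^3 - 5·t^2 + 3. Wir haben die Position x(t) = -2·t^4 - t^3 - 5·t^2 + 3. Durch Einsetzen von t = 3: x(3) = -231.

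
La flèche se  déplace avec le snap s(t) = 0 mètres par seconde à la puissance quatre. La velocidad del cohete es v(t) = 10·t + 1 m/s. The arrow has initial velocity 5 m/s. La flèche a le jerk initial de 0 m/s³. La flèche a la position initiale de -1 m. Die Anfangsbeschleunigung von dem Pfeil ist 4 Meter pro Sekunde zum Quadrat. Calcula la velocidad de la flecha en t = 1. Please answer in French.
Nous devons trouver l'intégrale de notre équation du snap s(t) = 0 3 fois. L'intégrale du snap, avec j(0) = 0, donne le jerk: j(t) = 0. La primitive du jerk, avec a(0) = 4, donne l'accélération: a(t) = 4. L'intégrale de l'accélération est la vitesse. En utilisant v(0) = 5, nous obtenons v(t) = 4·t + 5. De l'équation de la vitesse v(t) = 4·t + 5, nous substituons t = 1 pour obtenir v = 9.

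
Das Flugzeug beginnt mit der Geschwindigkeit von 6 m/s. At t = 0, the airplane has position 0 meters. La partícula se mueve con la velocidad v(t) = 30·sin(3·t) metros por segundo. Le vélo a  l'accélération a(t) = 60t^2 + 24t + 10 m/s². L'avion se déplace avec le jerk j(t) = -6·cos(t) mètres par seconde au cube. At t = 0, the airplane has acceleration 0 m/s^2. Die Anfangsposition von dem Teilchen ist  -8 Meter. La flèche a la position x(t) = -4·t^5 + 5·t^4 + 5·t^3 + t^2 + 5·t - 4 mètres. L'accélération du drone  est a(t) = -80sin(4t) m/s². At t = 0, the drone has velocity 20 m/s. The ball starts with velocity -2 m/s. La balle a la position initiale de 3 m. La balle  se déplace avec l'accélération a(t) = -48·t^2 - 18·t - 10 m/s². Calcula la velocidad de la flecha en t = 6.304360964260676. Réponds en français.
En partant de la position x(t) = -4·t^5 + 5·t^4 + 5·t^3 + t^2 + 5·t - 4, nous prenons 1 dérivée. La dérivée de la position donne la vitesse: v(t) = -20·t^4 + 20·t^3 + 15·t^2 + 2·t + 5. Nous avons la vitesse v(t) = -20·t^4 + 20·t^3 + 15·t^2 + 2·t + 5. En substituant t = 6.304360964260676: v(6.304360964260676) = -25968.1326830206.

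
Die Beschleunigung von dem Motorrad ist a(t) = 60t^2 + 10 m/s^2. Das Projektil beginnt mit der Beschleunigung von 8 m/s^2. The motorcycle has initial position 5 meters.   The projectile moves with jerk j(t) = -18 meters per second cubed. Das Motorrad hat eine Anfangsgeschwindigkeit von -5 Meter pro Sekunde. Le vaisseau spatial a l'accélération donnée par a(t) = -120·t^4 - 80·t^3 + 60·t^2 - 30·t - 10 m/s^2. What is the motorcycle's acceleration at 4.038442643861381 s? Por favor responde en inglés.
From the given acceleration equation a(t) = 60·t^2 + 10, we substitute t = 4.038442643861381 to get a = 988.541139265486.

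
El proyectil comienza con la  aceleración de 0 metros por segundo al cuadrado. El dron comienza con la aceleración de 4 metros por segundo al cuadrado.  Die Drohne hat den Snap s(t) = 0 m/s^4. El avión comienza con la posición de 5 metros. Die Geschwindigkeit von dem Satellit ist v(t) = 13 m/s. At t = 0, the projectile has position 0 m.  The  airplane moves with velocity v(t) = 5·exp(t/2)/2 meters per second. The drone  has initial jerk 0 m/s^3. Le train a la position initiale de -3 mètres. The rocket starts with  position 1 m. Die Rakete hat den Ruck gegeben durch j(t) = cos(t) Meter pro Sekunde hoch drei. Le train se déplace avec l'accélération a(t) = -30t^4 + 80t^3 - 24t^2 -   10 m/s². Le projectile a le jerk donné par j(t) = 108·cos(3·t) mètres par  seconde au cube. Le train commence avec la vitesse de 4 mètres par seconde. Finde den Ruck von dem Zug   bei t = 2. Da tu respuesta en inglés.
To solve this, we need to take 1 derivative of our acceleration equation a(t) = -30·t^4 + 80·t^3 - 24·t^2 - 10. Differentiating acceleration, we get jerk: j(t) = -120·t^3 + 240·t^2 - 48·t. We have jerk j(t) = -120·t^3 + 240·t^2 - 48·t. Substituting t = 2: j(2) = -96.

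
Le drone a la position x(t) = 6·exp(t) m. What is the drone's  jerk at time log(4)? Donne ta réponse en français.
Pour résoudre ceci, nous devons prendre 3 dérivées de notre équation de la position x(t) = 6·exp(t). La dérivée de la position donne la vitesse: v(t) = 6·exp(t). En prenant d/dt de v(t), nous trouvons a(t) = 6·exp(t). En dérivant l'accélération, nous obtenons le jerk: j(t) = 6·exp(t). En utilisant j(t) = 6·exp(t) et en substituant t = log(4), nous trouvons j = 24.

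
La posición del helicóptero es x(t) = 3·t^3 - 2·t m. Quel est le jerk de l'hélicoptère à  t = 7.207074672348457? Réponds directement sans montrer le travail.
À t = 7.207074672348457, j = 18.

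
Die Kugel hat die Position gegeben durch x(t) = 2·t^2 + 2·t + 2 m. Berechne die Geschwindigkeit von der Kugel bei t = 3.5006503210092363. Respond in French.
En partant de la position x(t) = 2·t^2 + 2·t + 2, nous prenons 1 dérivée. En prenant d/dt de x(t), nous trouvons v(t) = 4·t + 2. De l'équation de la vitesse v(t) = 4·t + 2, nous substituons t = 3.5006503210092363 pour obtenir v = 16.0026012840369.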